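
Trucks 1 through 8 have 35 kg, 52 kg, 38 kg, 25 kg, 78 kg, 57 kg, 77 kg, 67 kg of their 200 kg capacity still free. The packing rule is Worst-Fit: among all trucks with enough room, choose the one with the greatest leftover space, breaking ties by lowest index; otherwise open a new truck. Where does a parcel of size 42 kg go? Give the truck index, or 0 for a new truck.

5

Trucks with room: truck 2 (52 kg), truck 5 (78 kg), truck 6 (57 kg), truck 7 (77 kg), truck 8 (67 kg).
Most room is truck 5 with 78 kg free.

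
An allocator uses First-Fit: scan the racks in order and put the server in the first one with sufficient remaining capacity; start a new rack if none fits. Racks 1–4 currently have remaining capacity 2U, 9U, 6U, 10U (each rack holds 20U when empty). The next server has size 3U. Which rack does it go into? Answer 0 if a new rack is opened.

Racks with room: rack 2 (9U), rack 3 (6U), rack 4 (10U).
The first with room is rack 2.

2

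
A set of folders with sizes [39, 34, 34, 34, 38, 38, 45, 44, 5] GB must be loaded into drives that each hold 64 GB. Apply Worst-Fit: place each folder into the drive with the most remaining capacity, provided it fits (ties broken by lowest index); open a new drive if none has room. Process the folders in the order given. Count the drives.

8

Put 39 GB in drive 1; 25 GB remain.
Put 34 GB in drive 2; 30 GB remain.
Put 34 GB in drive 3; 30 GB remain.
Put 34 GB in drive 4; 30 GB remain.
Put 38 GB in drive 5; 26 GB remain.
Put 38 GB in drive 6; 26 GB remain.
Put 45 GB in drive 7; 19 GB remain.
Put 44 GB in drive 8; 20 GB remain.
Put 5 GB in drive 2; 25 GB remain.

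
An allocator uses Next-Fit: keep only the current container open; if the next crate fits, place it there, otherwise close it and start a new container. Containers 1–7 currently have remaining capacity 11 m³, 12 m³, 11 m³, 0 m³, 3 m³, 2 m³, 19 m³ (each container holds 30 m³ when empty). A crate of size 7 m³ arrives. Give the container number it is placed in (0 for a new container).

Next-Fit only looks at container 7, which has 19 m³ free.
7 m³ fits there.

7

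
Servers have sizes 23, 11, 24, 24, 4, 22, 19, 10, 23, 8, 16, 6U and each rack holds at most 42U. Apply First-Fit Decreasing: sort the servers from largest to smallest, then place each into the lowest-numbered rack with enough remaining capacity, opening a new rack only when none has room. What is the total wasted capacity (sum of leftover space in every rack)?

20

Sorted descending: 24, 24, 23, 23, 22, 19, 16, 11, 10, 8, 6, 4.
24U → rack 1 (remaining 18U)
24U → rack 2 (remaining 18U)
23U → rack 3 (remaining 19U)
23U → rack 4 (remaining 19U)
22U → rack 5 (remaining 20U)
19U → rack 3 (remaining 0U)
16U → rack 1 (remaining 2U)
11U → rack 2 (remaining 7U)
10U → rack 4 (remaining 9U)
8U → rack 4 (remaining 1U)
6U → rack 2 (remaining 1U)
4U → rack 5 (remaining 16U)
5 racks × 42U = 210U; used 190U; unused 20U.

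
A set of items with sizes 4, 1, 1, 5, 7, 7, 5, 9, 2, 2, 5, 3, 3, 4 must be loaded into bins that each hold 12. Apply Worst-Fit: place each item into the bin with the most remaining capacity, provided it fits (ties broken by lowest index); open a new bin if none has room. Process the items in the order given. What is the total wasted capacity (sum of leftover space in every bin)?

Put 4 in bin 1; 8 remain.
Put 1 in bin 1; 7 remain.
Put 1 in bin 1; 6 remain.
Put 5 in bin 1; 1 remain.
Put 7 in bin 2; 5 remain.
Put 7 in bin 3; 5 remain.
Put 5 in bin 2; 0 remain.
Put 9 in bin 4; 3 remain.
Put 2 in bin 3; 3 remain.
Put 2 in bin 3; 1 remain.
Put 5 in bin 5; 7 remain.
Put 3 in bin 5; 4 remain.
Put 3 in bin 5; 1 remain.
Put 4 in bin 6; 8 remain.
6 bins × 12 = 72; used 58; unused 14.

14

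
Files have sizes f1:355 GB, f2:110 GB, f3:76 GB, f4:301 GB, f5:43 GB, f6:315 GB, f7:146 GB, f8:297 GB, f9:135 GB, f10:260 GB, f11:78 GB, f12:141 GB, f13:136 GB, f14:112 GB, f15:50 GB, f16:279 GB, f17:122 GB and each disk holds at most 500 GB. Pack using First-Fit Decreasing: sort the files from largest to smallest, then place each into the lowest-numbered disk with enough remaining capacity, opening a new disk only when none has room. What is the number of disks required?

7

Sorted descending: 355, 315, 301, 297, 279, 260, 146, 141, 136, 135, 122, 112, 110, 78, 76, 50, 43.
Put 355 GB in disk 1; 145 GB remain.
Put 315 GB in disk 2; 185 GB remain.
Put 301 GB in disk 3; 199 GB remain.
Put 297 GB in disk 4; 203 GB remain.
Put 279 GB in disk 5; 221 GB remain.
Put 260 GB in disk 6; 240 GB remain.
Put 146 GB in disk 2; 39 GB remain.
Put 141 GB in disk 1; 4 GB remain.
Put 136 GB in disk 3; 63 GB remain.
Put 135 GB in disk 4; 68 GB remain.
Put 122 GB in disk 5; 99 GB remain.
Put 112 GB in disk 6; 128 GB remain.
Put 110 GB in disk 6; 18 GB remain.
Put 78 GB in disk 5; 21 GB remain.
Put 76 GB in disk 7; 424 GB remain.
Put 50 GB in disk 3; 13 GB remain.
Put 43 GB in disk 4; 25 GB remain.
Final disks: [355,141] [315,146] [301,136,50] [297,135,43] [279,122,78] [260,112,110] [76].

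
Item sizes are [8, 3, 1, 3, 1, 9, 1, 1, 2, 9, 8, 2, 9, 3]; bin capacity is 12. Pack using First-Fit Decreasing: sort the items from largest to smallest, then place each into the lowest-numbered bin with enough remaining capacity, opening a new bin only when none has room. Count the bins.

Sorted descending: 9, 9, 9, 8, 8, 3, 3, 3, 2, 2, 1, 1, 1, 1.
9 → bin 1 (remaining 3)
9 → bin 2 (remaining 3)
9 → bin 3 (remaining 3)
8 → bin 4 (remaining 4)
8 → bin 5 (remaining 4)
3 → bin 1 (remaining 0)
3 → bin 2 (remaining 0)
3 → bin 3 (remaining 0)
2 → bin 4 (remaining 2)
2 → bin 4 (remaining 0)
1 → bin 5 (remaining 3)
1 → bin 5 (remaining 2)
1 → bin 5 (remaining 1)
1 → bin 5 (remaining 0)
Final bins: [9,3] [9,3] [9,3] [8,2,2] [8,1,1,1,1].

5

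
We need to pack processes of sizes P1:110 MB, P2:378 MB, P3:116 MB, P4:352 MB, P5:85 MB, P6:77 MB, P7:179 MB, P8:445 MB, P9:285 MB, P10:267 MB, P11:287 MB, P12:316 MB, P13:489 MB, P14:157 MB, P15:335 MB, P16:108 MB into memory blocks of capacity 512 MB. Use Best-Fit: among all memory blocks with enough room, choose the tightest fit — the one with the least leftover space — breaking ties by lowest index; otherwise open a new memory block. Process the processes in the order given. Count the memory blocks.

10

Put P1 (110 MB) in memory block 1; 402 MB remain.
Put P2 (378 MB) in memory block 1; 24 MB remain.
Put P3 (116 MB) in memory block 2; 396 MB remain.
Put P4 (352 MB) in memory block 2; 44 MB remain.
Put P5 (85 MB) in memory block 3; 427 MB remain.
Put P6 (77 MB) in memory block 3; 350 MB remain.
Put P7 (179 MB) in memory block 3; 171 MB remain.
Put P8 (445 MB) in memory block 4; 67 MB remain.
Put P9 (285 MB) in memory block 5; 227 MB remain.
Put P10 (267 MB) in memory block 6; 245 MB remain.
Put P11 (287 MB) in memory block 7; 225 MB remain.
Put P12 (316 MB) in memory block 8; 196 MB remain.
Put P13 (489 MB) in memory block 9; 23 MB remain.
Put P14 (157 MB) in memory block 3; 14 MB remain.
Put P15 (335 MB) in memory block 10; 177 MB remain.
Put P16 (108 MB) in memory block 10; 69 MB remain.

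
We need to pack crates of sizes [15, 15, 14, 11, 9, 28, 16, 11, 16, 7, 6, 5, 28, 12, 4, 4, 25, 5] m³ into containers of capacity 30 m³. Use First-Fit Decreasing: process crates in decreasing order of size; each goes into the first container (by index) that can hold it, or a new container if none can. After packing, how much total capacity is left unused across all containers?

Sorted descending: 28, 28, 25, 16, 16, 15, 15, 14, 12, 11, 11, 9, 7, 6, 5, 5, 4, 4.
28 m³ → container 1 (remaining 2 m³)
28 m³ → container 2 (remaining 2 m³)
25 m³ → container 3 (remaining 5 m³)
16 m³ → container 4 (remaining 14 m³)
16 m³ → container 5 (remaining 14 m³)
15 m³ → container 6 (remaining 15 m³)
15 m³ → container 6 (remaining 0 m³)
14 m³ → container 4 (remaining 0 m³)
12 m³ → container 5 (remaining 2 m³)
11 m³ → container 7 (remaining 19 m³)
11 m³ → container 7 (remaining 8 m³)
9 m³ → container 8 (remaining 21 m³)
7 m³ → container 7 (remaining 1 m³)
6 m³ → container 8 (remaining 15 m³)
5 m³ → container 3 (remaining 0 m³)
5 m³ → container 8 (remaining 10 m³)
4 m³ → container 8 (remaining 6 m³)
4 m³ → container 8 (remaining 2 m³)
8 containers × 30 m³ = 240 m³; used 231 m³; unused 9 m³.

9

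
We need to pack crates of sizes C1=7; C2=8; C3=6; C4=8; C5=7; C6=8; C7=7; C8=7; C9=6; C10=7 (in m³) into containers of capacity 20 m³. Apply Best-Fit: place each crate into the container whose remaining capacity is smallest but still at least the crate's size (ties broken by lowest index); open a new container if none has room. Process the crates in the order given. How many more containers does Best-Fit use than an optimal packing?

1

Best-Fit: [7,8] [6,8,6] [7,8] [7,7] [7] → 5 containers.
Total size 71 m³; any packing needs at least ⌈71/20⌉ = 4 containers.
An optimal packing achieves that bound: [8,8] [8,7] [7,7,6] [7,7,6] → 4 containers.
Excess: 5 − 4 = 1.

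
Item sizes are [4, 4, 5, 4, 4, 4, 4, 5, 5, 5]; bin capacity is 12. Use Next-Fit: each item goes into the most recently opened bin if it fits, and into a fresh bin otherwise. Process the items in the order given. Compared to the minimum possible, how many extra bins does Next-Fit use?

Next-Fit: [4,4] [5,4] [4,4,4] [5,5] [5] → 5 bins.
Total size 44; any packing needs at least ⌈44/12⌉ = 4 bins.
An optimal packing achieves that bound: [5,5] [5,5] [4,4,4] [4,4,4] → 4 bins.
Excess: 5 − 4 = 1.

1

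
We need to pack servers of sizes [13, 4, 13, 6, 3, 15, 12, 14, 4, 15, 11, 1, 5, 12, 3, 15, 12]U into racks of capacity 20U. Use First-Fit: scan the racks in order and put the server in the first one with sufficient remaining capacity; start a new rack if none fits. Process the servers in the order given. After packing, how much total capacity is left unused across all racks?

42

13U → rack 1 (remaining 7U)
4U → rack 1 (remaining 3U)
13U → rack 2 (remaining 7U)
6U → rack 2 (remaining 1U)
3U → rack 1 (remaining 0U)
15U → rack 3 (remaining 5U)
12U → rack 4 (remaining 8U)
14U → rack 5 (remaining 6U)
4U → rack 3 (remaining 1U)
15U → rack 6 (remaining 5U)
11U → rack 7 (remaining 9U)
1U → rack 2 (remaining 0U)
5U → rack 4 (remaining 3U)
12U → rack 8 (remaining 8U)
3U → rack 4 (remaining 0U)
15U → rack 9 (remaining 5U)
12U → rack 10 (remaining 8U)
10 racks × 20U = 200U; used 158U; unused 42U.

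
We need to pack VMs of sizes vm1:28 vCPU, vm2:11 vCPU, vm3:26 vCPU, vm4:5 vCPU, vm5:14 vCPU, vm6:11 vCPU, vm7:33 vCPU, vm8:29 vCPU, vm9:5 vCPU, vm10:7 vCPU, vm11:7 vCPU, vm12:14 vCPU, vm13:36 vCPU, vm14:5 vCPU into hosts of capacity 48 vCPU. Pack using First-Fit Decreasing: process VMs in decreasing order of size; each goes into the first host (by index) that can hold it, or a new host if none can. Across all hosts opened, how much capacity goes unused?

9

Sorted descending: 36, 33, 29, 28, 26, 14, 14, 11, 11, 7, 7, 5, 5, 5.
Put 36 vCPU in host 1; 12 vCPU remain.
Put 33 vCPU in host 2; 15 vCPU remain.
Put 29 vCPU in host 3; 19 vCPU remain.
Put 28 vCPU in host 4; 20 vCPU remain.
Put 26 vCPU in host 5; 22 vCPU remain.
Put 14 vCPU in host 2; 1 vCPU remain.
Put 14 vCPU in host 3; 5 vCPU remain.
Put 11 vCPU in host 1; 1 vCPU remain.
Put 11 vCPU in host 4; 9 vCPU remain.
Put 7 vCPU in host 4; 2 vCPU remain.
Put 7 vCPU in host 5; 15 vCPU remain.
Put 5 vCPU in host 3; 0 vCPU remain.
Put 5 vCPU in host 5; 10 vCPU remain.
Put 5 vCPU in host 5; 5 vCPU remain.
5 hosts × 48 vCPU = 240 vCPU; used 231 vCPU; unused 9 vCPU.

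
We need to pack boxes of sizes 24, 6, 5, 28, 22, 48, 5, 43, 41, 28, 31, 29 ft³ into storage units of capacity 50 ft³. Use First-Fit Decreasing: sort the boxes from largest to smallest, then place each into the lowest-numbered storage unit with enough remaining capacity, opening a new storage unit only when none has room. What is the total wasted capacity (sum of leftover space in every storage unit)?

90

Sorted descending: 48, 43, 41, 31, 29, 28, 28, 24, 22, 6, 5, 5.
Put 48 ft³ in storage unit 1; 2 ft³ remain.
Put 43 ft³ in storage unit 2; 7 ft³ remain.
Put 41 ft³ in storage unit 3; 9 ft³ remain.
Put 31 ft³ in storage unit 4; 19 ft³ remain.
Put 29 ft³ in storage unit 5; 21 ft³ remain.
Put 28 ft³ in storage unit 6; 22 ft³ remain.
Put 28 ft³ in storage unit 7; 22 ft³ remain.
Put 24 ft³ in storage unit 8; 26 ft³ remain.
Put 22 ft³ in storage unit 6; 0 ft³ remain.
Put 6 ft³ in storage unit 2; 1 ft³ remain.
Put 5 ft³ in storage unit 3; 4 ft³ remain.
Put 5 ft³ in storage unit 4; 14 ft³ remain.
8 storage units × 50 ft³ = 400 ft³; used 310 ft³; unused 90 ft³.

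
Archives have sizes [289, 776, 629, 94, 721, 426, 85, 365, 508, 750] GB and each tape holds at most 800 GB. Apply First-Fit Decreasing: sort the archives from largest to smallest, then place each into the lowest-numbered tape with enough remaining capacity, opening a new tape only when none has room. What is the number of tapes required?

Sorted descending: 776, 750, 721, 629, 508, 426, 365, 289, 94, 85.
Put 776 GB in tape 1; 24 GB remain.
Put 750 GB in tape 2; 50 GB remain.
Put 721 GB in tape 3; 79 GB remain.
Put 629 GB in tape 4; 171 GB remain.
Put 508 GB in tape 5; 292 GB remain.
Put 426 GB in tape 6; 374 GB remain.
Put 365 GB in tape 6; 9 GB remain.
Put 289 GB in tape 5; 3 GB remain.
Put 94 GB in tape 4; 77 GB remain.
Put 85 GB in tape 7; 715 GB remain.
Final tapes: [776] [750] [721] [629,94] [508,289] [426,365] [85].

7 tapes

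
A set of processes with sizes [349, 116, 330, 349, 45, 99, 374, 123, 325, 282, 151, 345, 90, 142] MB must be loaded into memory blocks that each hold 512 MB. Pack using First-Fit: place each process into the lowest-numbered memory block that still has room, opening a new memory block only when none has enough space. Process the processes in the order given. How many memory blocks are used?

memory block 1: place 349 MB, 163 MB left
memory block 1: place 116 MB, 47 MB left
memory block 2: place 330 MB, 182 MB left
memory block 3: place 349 MB, 163 MB left
memory block 1: place 45 MB, 2 MB left
memory block 2: place 99 MB, 83 MB left
memory block 4: place 374 MB, 138 MB left
memory block 3: place 123 MB, 40 MB left
memory block 5: place 325 MB, 187 MB left
memory block 6: place 282 MB, 230 MB left
memory block 5: place 151 MB, 36 MB left
memory block 7: place 345 MB, 167 MB left
memory block 4: place 90 MB, 48 MB left
memory block 6: place 142 MB, 88 MB left
Final memory blocks: [349,116,45] [330,99] [349,123] [374,90] [325,151] [282,142] [345].

7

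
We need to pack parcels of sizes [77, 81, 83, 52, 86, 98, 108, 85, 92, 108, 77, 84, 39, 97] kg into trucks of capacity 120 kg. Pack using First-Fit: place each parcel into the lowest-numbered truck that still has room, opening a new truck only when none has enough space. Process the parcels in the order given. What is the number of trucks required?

13 trucks

77 kg → truck 1 (remaining 43 kg)
81 kg → truck 2 (remaining 39 kg)
83 kg → truck 3 (remaining 37 kg)
52 kg → truck 4 (remaining 68 kg)
86 kg → truck 5 (remaining 34 kg)
98 kg → truck 6 (remaining 22 kg)
108 kg → truck 7 (remaining 12 kg)
85 kg → truck 8 (remaining 35 kg)
92 kg → truck 9 (remaining 28 kg)
108 kg → truck 10 (remaining 12 kg)
77 kg → truck 11 (remaining 43 kg)
84 kg → truck 12 (remaining 36 kg)
39 kg → truck 1 (remaining 4 kg)
97 kg → truck 13 (remaining 23 kg)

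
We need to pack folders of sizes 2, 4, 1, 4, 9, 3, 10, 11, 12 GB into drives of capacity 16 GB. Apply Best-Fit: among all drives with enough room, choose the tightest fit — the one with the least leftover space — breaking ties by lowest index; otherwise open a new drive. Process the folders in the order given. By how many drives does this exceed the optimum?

Best-Fit: [2,4,1,4,3] [9] [10] [11] [12] → 5 drives.
Total size 56 GB; any packing needs at least ⌈56/16⌉ = 4 drives.
An optimal packing achieves that bound: [12,4] [11,4,1] [10,3,2] [9] → 4 drives.
Excess: 5 − 4 = 1.

1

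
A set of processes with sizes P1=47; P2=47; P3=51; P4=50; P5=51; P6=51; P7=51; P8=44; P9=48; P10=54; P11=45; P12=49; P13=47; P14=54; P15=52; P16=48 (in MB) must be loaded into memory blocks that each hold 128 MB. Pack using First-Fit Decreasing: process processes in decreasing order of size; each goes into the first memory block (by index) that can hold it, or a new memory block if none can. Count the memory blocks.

Sorted descending: 54, 54, 52, 51, 51, 51, 51, 50, 49, 48, 48, 47, 47, 47, 45, 44.
Put 54 MB in memory block 1; 74 MB remain.
Put 54 MB in memory block 1; 20 MB remain.
Put 52 MB in memory block 2; 76 MB remain.
Put 51 MB in memory block 2; 25 MB remain.
Put 51 MB in memory block 3; 77 MB remain.
Put 51 MB in memory block 3; 26 MB remain.
Put 51 MB in memory block 4; 77 MB remain.
Put 50 MB in memory block 4; 27 MB remain.
Put 49 MB in memory block 5; 79 MB remain.
Put 48 MB in memory block 5; 31 MB remain.
Put 48 MB in memory block 6; 80 MB remain.
Put 47 MB in memory block 6; 33 MB remain.
Put 47 MB in memory block 7; 81 MB remain.
Put 47 MB in memory block 7; 34 MB remain.
Put 45 MB in memory block 8; 83 MB remain.
Put 44 MB in memory block 8; 39 MB remain.
Final memory blocks: [54,54] [52,51] [51,51] [51,50] [49,48] [48,47] [47,47] [45,44].

8 memory blocks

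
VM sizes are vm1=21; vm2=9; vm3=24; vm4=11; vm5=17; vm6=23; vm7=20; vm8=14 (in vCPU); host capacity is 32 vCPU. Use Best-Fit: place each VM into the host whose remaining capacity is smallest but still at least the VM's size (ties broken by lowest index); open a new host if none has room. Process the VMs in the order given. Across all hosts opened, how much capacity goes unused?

host 1: place vm1 (21 vCPU), 11 vCPU left
host 1: place vm2 (9 vCPU), 2 vCPU left
host 2: place vm3 (24 vCPU), 8 vCPU left
host 3: place vm4 (11 vCPU), 21 vCPU left
host 3: place vm5 (17 vCPU), 4 vCPU left
host 4: place vm6 (23 vCPU), 9 vCPU left
host 5: place vm7 (20 vCPU), 12 vCPU left
host 6: place vm8 (14 vCPU), 18 vCPU left
6 hosts × 32 vCPU = 192 vCPU; used 139 vCPU; unused 53 vCPU.

53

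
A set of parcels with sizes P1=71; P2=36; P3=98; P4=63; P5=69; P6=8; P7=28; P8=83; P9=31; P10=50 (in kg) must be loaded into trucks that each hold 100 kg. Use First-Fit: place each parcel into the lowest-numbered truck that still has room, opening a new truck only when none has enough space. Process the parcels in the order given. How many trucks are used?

P1 (71 kg) → truck 1 (remaining 29 kg)
P2 (36 kg) → truck 2 (remaining 64 kg)
P3 (98 kg) → truck 3 (remaining 2 kg)
P4 (63 kg) → truck 2 (remaining 1 kg)
P5 (69 kg) → truck 4 (remaining 31 kg)
P6 (8 kg) → truck 1 (remaining 21 kg)
P7 (28 kg) → truck 4 (remaining 3 kg)
P8 (83 kg) → truck 5 (remaining 17 kg)
P9 (31 kg) → truck 6 (remaining 69 kg)
P10 (50 kg) → truck 6 (remaining 19 kg)

6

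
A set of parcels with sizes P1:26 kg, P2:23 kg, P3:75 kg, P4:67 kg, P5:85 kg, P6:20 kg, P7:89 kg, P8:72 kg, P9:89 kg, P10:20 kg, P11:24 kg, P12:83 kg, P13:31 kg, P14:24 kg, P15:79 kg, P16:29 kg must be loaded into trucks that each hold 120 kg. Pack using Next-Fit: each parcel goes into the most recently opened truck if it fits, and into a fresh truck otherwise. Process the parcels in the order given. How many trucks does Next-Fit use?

Put P1 (26 kg) in truck 1; 94 kg remain.
Put P2 (23 kg) in truck 1; 71 kg remain.
Put P3 (75 kg) in truck 2; 45 kg remain.
Put P4 (67 kg) in truck 3; 53 kg remain.
Put P5 (85 kg) in truck 4; 35 kg remain.
Put P6 (20 kg) in truck 4; 15 kg remain.
Put P7 (89 kg) in truck 5; 31 kg remain.
Put P8 (72 kg) in truck 6; 48 kg remain.
Put P9 (89 kg) in truck 7; 31 kg remain.
Put P10 (20 kg) in truck 7; 11 kg remain.
Put P11 (24 kg) in truck 8; 96 kg remain.
Put P12 (83 kg) in truck 8; 13 kg remain.
Put P13 (31 kg) in truck 9; 89 kg remain.
Put P14 (24 kg) in truck 9; 65 kg remain.
Put P15 (79 kg) in truck 10; 41 kg remain.
Put P16 (29 kg) in truck 10; 12 kg remain.

10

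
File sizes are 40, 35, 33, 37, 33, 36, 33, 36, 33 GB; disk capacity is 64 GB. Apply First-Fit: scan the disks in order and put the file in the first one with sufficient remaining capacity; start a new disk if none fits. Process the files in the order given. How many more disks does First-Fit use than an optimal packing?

0

First-Fit: [40] [35] [33] [37] [33] [36] [33] [36] [33] → 9 disks.
9 files exceed 32 GB (half the capacity), and no two of those can share a disk, so at least 9 disks are needed.
So 9 is already optimal.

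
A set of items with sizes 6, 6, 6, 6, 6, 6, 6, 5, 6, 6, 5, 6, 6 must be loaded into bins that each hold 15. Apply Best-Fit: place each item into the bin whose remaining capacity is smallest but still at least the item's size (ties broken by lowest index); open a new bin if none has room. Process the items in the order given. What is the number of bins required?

7

Put 6 in bin 1; 9 remain.
Put 6 in bin 1; 3 remain.
Put 6 in bin 2; 9 remain.
Put 6 in bin 2; 3 remain.
Put 6 in bin 3; 9 remain.
Put 6 in bin 3; 3 remain.
Put 6 in bin 4; 9 remain.
Put 5 in bin 4; 4 remain.
Put 6 in bin 5; 9 remain.
Put 6 in bin 5; 3 remain.
Put 5 in bin 6; 10 remain.
Put 6 in bin 6; 4 remain.
Put 6 in bin 7; 9 remain.
Final bins: [6,6] [6,6] [6,6] [6,5] [6,6] [5,6] [6].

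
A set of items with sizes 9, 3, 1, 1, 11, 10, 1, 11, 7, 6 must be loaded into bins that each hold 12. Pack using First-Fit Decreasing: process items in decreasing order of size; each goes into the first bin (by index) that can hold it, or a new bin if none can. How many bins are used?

6 bins

Sorted descending: 11, 11, 10, 9, 7, 6, 3, 1, 1, 1.
11 → bin 1 (remaining 1)
11 → bin 2 (remaining 1)
10 → bin 3 (remaining 2)
9 → bin 4 (remaining 3)
7 → bin 5 (remaining 5)
6 → bin 6 (remaining 6)
3 → bin 4 (remaining 0)
1 → bin 1 (remaining 0)
1 → bin 2 (remaining 0)
1 → bin 3 (remaining 1)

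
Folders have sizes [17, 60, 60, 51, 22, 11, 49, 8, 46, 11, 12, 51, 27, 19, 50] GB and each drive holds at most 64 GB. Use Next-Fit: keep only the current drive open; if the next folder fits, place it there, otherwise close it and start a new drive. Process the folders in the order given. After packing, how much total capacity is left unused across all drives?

146

Put 17 GB in drive 1; 47 GB remain.
Put 60 GB in drive 2; 4 GB remain.
Put 60 GB in drive 3; 4 GB remain.
Put 51 GB in drive 4; 13 GB remain.
Put 22 GB in drive 5; 42 GB remain.
Put 11 GB in drive 5; 31 GB remain.
Put 49 GB in drive 6; 15 GB remain.
Put 8 GB in drive 6; 7 GB remain.
Put 46 GB in drive 7; 18 GB remain.
Put 11 GB in drive 7; 7 GB remain.
Put 12 GB in drive 8; 52 GB remain.
Put 51 GB in drive 8; 1 GB remain.
Put 27 GB in drive 9; 37 GB remain.
Put 19 GB in drive 9; 18 GB remain.
Put 50 GB in drive 10; 14 GB remain.
10 drives × 64 GB = 640 GB; used 494 GB; unused 146 GB.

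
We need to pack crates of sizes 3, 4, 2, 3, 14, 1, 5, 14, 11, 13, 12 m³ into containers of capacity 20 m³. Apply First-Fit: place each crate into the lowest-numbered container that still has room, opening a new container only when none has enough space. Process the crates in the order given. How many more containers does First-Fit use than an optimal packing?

1

First-Fit: [3,4,2,3,1,5] [14] [14] [11] [13] [12] → 6 containers.
Total size 82 m³; any packing needs at least ⌈82/20⌉ = 5 containers.
An optimal packing achieves that bound: [14,5,1] [14,4,2] [13,3,3] [12] [11] → 5 containers.
Excess: 6 − 5 = 1.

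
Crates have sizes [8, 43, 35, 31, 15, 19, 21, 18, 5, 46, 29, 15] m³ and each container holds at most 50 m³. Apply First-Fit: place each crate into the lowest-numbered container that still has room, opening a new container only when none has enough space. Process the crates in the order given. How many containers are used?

7 containers

Put 8 m³ in container 1; 42 m³ remain.
Put 43 m³ in container 2; 7 m³ remain.
Put 35 m³ in container 1; 7 m³ remain.
Put 31 m³ in container 3; 19 m³ remain.
Put 15 m³ in container 3; 4 m³ remain.
Put 19 m³ in container 4; 31 m³ remain.
Put 21 m³ in container 4; 10 m³ remain.
Put 18 m³ in container 5; 32 m³ remain.
Put 5 m³ in container 1; 2 m³ remain.
Put 46 m³ in container 6; 4 m³ remain.
Put 29 m³ in container 5; 3 m³ remain.
Put 15 m³ in container 7; 35 m³ remain.
Final containers: [8,35,5] [43] [31,15] [19,21] [18,29] [46] [15].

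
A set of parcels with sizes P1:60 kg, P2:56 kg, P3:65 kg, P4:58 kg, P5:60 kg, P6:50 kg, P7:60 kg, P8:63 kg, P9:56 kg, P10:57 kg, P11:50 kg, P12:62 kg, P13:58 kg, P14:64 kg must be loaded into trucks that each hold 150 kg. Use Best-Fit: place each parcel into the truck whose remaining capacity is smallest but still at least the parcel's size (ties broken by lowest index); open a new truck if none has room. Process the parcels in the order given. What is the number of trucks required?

7

Put P1 (60 kg) in truck 1; 90 kg remain.
Put P2 (56 kg) in truck 1; 34 kg remain.
Put P3 (65 kg) in truck 2; 85 kg remain.
Put P4 (58 kg) in truck 2; 27 kg remain.
Put P5 (60 kg) in truck 3; 90 kg remain.
Put P6 (50 kg) in truck 3; 40 kg remain.
Put P7 (60 kg) in truck 4; 90 kg remain.
Put P8 (63 kg) in truck 4; 27 kg remain.
Put P9 (56 kg) in truck 5; 94 kg remain.
Put P10 (57 kg) in truck 5; 37 kg remain.
Put P11 (50 kg) in truck 6; 100 kg remain.
Put P12 (62 kg) in truck 6; 38 kg remain.
Put P13 (58 kg) in truck 7; 92 kg remain.
Put P14 (64 kg) in truck 7; 28 kg remain.
Final trucks: [60,56] [65,58] [60,50] [60,63] [56,57] [50,62] [58,64].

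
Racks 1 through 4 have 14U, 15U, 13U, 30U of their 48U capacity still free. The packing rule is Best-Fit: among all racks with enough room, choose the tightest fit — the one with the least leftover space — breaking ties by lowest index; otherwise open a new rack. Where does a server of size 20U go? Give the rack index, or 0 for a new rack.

4

Racks with room: rack 4 (30U).
Tightest fit is rack 4 with 30U free.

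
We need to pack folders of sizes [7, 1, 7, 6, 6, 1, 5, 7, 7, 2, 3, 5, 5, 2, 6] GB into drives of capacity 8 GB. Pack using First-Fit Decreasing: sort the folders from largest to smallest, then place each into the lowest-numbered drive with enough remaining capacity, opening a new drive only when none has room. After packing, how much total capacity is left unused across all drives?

Sorted descending: 7, 7, 7, 7, 6, 6, 6, 5, 5, 5, 3, 2, 2, 1, 1.
drive 1: place 7 GB, 1 GB left
drive 2: place 7 GB, 1 GB left
drive 3: place 7 GB, 1 GB left
drive 4: place 7 GB, 1 GB left
drive 5: place 6 GB, 2 GB left
drive 6: place 6 GB, 2 GB left
drive 7: place 6 GB, 2 GB left
drive 8: place 5 GB, 3 GB left
drive 9: place 5 GB, 3 GB left
drive 10: place 5 GB, 3 GB left
drive 8: place 3 GB, 0 GB left
drive 5: place 2 GB, 0 GB left
drive 6: place 2 GB, 0 GB left
drive 1: place 1 GB, 0 GB left
drive 2: place 1 GB, 0 GB left
10 drives × 8 GB = 80 GB; used 70 GB; unused 10 GB.

10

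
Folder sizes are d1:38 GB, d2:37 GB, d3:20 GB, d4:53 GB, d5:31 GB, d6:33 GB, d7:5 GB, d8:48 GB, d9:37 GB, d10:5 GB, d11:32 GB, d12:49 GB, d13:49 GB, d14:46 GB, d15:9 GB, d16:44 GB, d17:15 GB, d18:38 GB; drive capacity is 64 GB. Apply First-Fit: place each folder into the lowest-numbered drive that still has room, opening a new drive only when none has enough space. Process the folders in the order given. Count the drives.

12

d1 (38 GB) → drive 1 (remaining 26 GB)
d2 (37 GB) → drive 2 (remaining 27 GB)
d3 (20 GB) → drive 1 (remaining 6 GB)
d4 (53 GB) → drive 3 (remaining 11 GB)
d5 (31 GB) → drive 4 (remaining 33 GB)
d6 (33 GB) → drive 4 (remaining 0 GB)
d7 (5 GB) → drive 1 (remaining 1 GB)
d8 (48 GB) → drive 5 (remaining 16 GB)
d9 (37 GB) → drive 6 (remaining 27 GB)
d10 (5 GB) → drive 2 (remaining 22 GB)
d11 (32 GB) → drive 7 (remaining 32 GB)
d12 (49 GB) → drive 8 (remaining 15 GB)
d13 (49 GB) → drive 9 (remaining 15 GB)
d14 (46 GB) → drive 10 (remaining 18 GB)
d15 (9 GB) → drive 2 (remaining 13 GB)
d16 (44 GB) → drive 11 (remaining 20 GB)
d17 (15 GB) → drive 5 (remaining 1 GB)
d18 (38 GB) → drive 12 (remaining 26 GB)
Final drives: [38,20,5] [37,5,9] [53] [31,33] [48,15] [37] [32] [49] [49] [46] [44] [38].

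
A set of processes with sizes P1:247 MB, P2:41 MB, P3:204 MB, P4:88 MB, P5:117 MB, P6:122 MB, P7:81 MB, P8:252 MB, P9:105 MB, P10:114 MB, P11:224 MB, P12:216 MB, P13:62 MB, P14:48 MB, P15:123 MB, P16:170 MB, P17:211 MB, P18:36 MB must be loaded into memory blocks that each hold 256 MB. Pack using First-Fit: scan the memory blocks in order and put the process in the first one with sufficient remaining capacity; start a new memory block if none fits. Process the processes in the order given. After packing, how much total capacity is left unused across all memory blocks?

355

memory block 1: place P1 (247 MB), 9 MB left
memory block 2: place P2 (41 MB), 215 MB left
memory block 2: place P3 (204 MB), 11 MB left
memory block 3: place P4 (88 MB), 168 MB left
memory block 3: place P5 (117 MB), 51 MB left
memory block 4: place P6 (122 MB), 134 MB left
memory block 4: place P7 (81 MB), 53 MB left
memory block 5: place P8 (252 MB), 4 MB left
memory block 6: place P9 (105 MB), 151 MB left
memory block 6: place P10 (114 MB), 37 MB left
memory block 7: place P11 (224 MB), 32 MB left
memory block 8: place P12 (216 MB), 40 MB left
memory block 9: place P13 (62 MB), 194 MB left
memory block 3: place P14 (48 MB), 3 MB left
memory block 9: place P15 (123 MB), 71 MB left
memory block 10: place P16 (170 MB), 86 MB left
memory block 11: place P17 (211 MB), 45 MB left
memory block 4: place P18 (36 MB), 17 MB left
11 memory blocks × 256 MB = 2816 MB; used 2461 MB; unused 355 MB.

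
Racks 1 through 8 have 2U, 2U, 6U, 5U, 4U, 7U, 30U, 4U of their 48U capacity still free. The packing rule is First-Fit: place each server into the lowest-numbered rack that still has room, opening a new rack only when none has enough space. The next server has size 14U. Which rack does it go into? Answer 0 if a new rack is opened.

Racks with room: rack 7 (30U).
The first with room is rack 7.

7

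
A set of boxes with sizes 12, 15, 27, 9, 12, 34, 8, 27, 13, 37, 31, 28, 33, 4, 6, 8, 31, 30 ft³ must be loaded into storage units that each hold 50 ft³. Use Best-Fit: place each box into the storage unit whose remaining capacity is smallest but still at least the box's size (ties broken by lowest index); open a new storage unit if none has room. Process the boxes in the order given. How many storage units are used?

10

Put 12 ft³ in storage unit 1; 38 ft³ remain.
Put 15 ft³ in storage unit 1; 23 ft³ remain.
Put 27 ft³ in storage unit 2; 23 ft³ remain.
Put 9 ft³ in storage unit 1; 14 ft³ remain.
Put 12 ft³ in storage unit 1; 2 ft³ remain.
Put 34 ft³ in storage unit 3; 16 ft³ remain.
Put 8 ft³ in storage unit 3; 8 ft³ remain.
Put 27 ft³ in storage unit 4; 23 ft³ remain.
Put 13 ft³ in storage unit 2; 10 ft³ remain.
Put 37 ft³ in storage unit 5; 13 ft³ remain.
Put 31 ft³ in storage unit 6; 19 ft³ remain.
Put 28 ft³ in storage unit 7; 22 ft³ remain.
Put 33 ft³ in storage unit 8; 17 ft³ remain.
Put 4 ft³ in storage unit 3; 4 ft³ remain.
Put 6 ft³ in storage unit 2; 4 ft³ remain.
Put 8 ft³ in storage unit 5; 5 ft³ remain.
Put 31 ft³ in storage unit 9; 19 ft³ remain.
Put 30 ft³ in storage unit 10; 20 ft³ remain.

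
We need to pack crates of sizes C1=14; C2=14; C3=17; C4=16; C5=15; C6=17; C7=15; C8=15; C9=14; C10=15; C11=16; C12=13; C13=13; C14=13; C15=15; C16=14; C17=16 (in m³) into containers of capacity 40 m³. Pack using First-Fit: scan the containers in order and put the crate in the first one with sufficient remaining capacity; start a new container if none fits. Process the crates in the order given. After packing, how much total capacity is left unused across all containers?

C1 (14 m³) → container 1 (remaining 26 m³)
C2 (14 m³) → container 1 (remaining 12 m³)
C3 (17 m³) → container 2 (remaining 23 m³)
C4 (16 m³) → container 2 (remaining 7 m³)
C5 (15 m³) → container 3 (remaining 25 m³)
C6 (17 m³) → container 3 (remaining 8 m³)
C7 (15 m³) → container 4 (remaining 25 m³)
C8 (15 m³) → container 4 (remaining 10 m³)
C9 (14 m³) → container 5 (remaining 26 m³)
C10 (15 m³) → container 5 (remaining 11 m³)
C11 (16 m³) → container 6 (remaining 24 m³)
C12 (13 m³) → container 6 (remaining 11 m³)
C13 (13 m³) → container 7 (remaining 27 m³)
C14 (13 m³) → container 7 (remaining 14 m³)
C15 (15 m³) → container 8 (remaining 25 m³)
C16 (14 m³) → container 7 (remaining 0 m³)
C17 (16 m³) → container 8 (remaining 9 m³)
8 containers × 40 m³ = 320 m³; used 252 m³; unused 68 m³.

68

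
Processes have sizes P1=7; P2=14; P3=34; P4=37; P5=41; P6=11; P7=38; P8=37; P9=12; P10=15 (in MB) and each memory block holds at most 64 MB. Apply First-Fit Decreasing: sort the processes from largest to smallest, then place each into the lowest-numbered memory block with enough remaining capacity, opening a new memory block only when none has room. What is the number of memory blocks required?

5

Sorted descending: 41, 38, 37, 37, 34, 15, 14, 12, 11, 7.
memory block 1: place 41 MB, 23 MB left
memory block 2: place 38 MB, 26 MB left
memory block 3: place 37 MB, 27 MB left
memory block 4: place 37 MB, 27 MB left
memory block 5: place 34 MB, 30 MB left
memory block 1: place 15 MB, 8 MB left
memory block 2: place 14 MB, 12 MB left
memory block 2: place 12 MB, 0 MB left
memory block 3: place 11 MB, 16 MB left
memory block 1: place 7 MB, 1 MB left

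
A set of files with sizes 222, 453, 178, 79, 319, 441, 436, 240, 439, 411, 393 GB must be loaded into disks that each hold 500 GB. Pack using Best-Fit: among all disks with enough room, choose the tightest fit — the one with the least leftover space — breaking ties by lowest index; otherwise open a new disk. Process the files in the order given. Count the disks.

9 disks

222 GB → disk 1 (remaining 278 GB)
453 GB → disk 2 (remaining 47 GB)
178 GB → disk 1 (remaining 100 GB)
79 GB → disk 1 (remaining 21 GB)
319 GB → disk 3 (remaining 181 GB)
441 GB → disk 4 (remaining 59 GB)
436 GB → disk 5 (remaining 64 GB)
240 GB → disk 6 (remaining 260 GB)
439 GB → disk 7 (remaining 61 GB)
411 GB → disk 8 (remaining 89 GB)
393 GB → disk 9 (remaining 107 GB)
Final disks: [222,178,79] [453] [319] [441] [436] [240] [439] [411] [393].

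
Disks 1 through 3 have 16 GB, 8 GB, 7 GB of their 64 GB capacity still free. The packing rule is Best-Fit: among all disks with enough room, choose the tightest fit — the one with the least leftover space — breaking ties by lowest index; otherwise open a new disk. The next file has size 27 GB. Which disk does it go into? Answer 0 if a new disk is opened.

No disk has ≥ 27 GB free, so a new disk is opened.

0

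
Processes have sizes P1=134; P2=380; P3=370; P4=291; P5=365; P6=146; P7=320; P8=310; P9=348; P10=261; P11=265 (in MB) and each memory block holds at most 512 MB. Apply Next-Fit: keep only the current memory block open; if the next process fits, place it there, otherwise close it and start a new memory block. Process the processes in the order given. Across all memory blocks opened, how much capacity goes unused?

1930

P1 (134 MB) → memory block 1 (remaining 378 MB)
P2 (380 MB) → memory block 2 (remaining 132 MB)
P3 (370 MB) → memory block 3 (remaining 142 MB)
P4 (291 MB) → memory block 4 (remaining 221 MB)
P5 (365 MB) → memory block 5 (remaining 147 MB)
P6 (146 MB) → memory block 5 (remaining 1 MB)
P7 (320 MB) → memory block 6 (remaining 192 MB)
P8 (310 MB) → memory block 7 (remaining 202 MB)
P9 (348 MB) → memory block 8 (remaining 164 MB)
P10 (261 MB) → memory block 9 (remaining 251 MB)
P11 (265 MB) → memory block 10 (remaining 247 MB)
10 memory blocks × 512 MB = 5120 MB; used 3190 MB; unused 1930 MB.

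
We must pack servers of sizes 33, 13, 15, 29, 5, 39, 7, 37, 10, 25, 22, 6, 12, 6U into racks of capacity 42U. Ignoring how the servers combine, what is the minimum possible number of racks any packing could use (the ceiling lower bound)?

Total size = 33 + 13 + 15 + 29 + 5 + 39 + 7 + 37 + 10 + 25 + 22 + 6 + 12 + 6 = 259U.
⌈259 / 42⌉ = 7.

7 racks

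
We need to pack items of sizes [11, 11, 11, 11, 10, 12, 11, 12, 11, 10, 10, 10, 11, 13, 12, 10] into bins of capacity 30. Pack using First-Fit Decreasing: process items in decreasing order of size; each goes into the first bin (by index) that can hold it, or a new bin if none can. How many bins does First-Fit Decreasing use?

8

Sorted descending: 13, 12, 12, 12, 11, 11, 11, 11, 11, 11, 11, 10, 10, 10, 10, 10.
13 → bin 1 (remaining 17)
12 → bin 1 (remaining 5)
12 → bin 2 (remaining 18)
12 → bin 2 (remaining 6)
11 → bin 3 (remaining 19)
11 → bin 3 (remaining 8)
11 → bin 4 (remaining 19)
11 → bin 4 (remaining 8)
11 → bin 5 (remaining 19)
11 → bin 5 (remaining 8)
11 → bin 6 (remaining 19)
10 → bin 6 (remaining 9)
10 → bin 7 (remaining 20)
10 → bin 7 (remaining 10)
10 → bin 7 (remaining 0)
10 → bin 8 (remaining 20)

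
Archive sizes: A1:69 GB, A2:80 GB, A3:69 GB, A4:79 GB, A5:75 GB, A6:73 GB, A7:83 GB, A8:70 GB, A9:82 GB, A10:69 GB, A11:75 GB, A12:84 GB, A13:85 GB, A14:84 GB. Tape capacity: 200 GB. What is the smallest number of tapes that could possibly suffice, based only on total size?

6

Total size = 69 + 80 + 69 + 79 + 75 + 73 + 83 + 70 + 82 + 69 + 75 + 84 + 85 + 84 = 1077 GB.
⌈1077 / 200⌉ = 6.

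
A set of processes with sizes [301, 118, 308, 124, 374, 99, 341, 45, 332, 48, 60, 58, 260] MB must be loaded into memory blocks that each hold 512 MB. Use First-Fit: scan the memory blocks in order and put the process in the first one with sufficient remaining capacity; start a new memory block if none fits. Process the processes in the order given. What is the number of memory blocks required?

6

Put 301 MB in memory block 1; 211 MB remain.
Put 118 MB in memory block 1; 93 MB remain.
Put 308 MB in memory block 2; 204 MB remain.
Put 124 MB in memory block 2; 80 MB remain.
Put 374 MB in memory block 3; 138 MB remain.
Put 99 MB in memory block 3; 39 MB remain.
Put 341 MB in memory block 4; 171 MB remain.
Put 45 MB in memory block 1; 48 MB remain.
Put 332 MB in memory block 5; 180 MB remain.
Put 48 MB in memory block 1; 0 MB remain.
Put 60 MB in memory block 2; 20 MB remain.
Put 58 MB in memory block 4; 113 MB remain.
Put 260 MB in memory block 6; 252 MB remain.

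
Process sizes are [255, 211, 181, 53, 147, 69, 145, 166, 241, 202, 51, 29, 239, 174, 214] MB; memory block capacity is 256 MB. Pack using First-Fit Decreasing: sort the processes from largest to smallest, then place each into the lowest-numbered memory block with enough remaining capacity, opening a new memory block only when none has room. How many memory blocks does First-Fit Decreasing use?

11

Sorted descending: 255, 241, 239, 214, 211, 202, 181, 174, 166, 147, 145, 69, 53, 51, 29.
Put 255 MB in memory block 1; 1 MB remain.
Put 241 MB in memory block 2; 15 MB remain.
Put 239 MB in memory block 3; 17 MB remain.
Put 214 MB in memory block 4; 42 MB remain.
Put 211 MB in memory block 5; 45 MB remain.
Put 202 MB in memory block 6; 54 MB remain.
Put 181 MB in memory block 7; 75 MB remain.
Put 174 MB in memory block 8; 82 MB remain.
Put 166 MB in memory block 9; 90 MB remain.
Put 147 MB in memory block 10; 109 MB remain.
Put 145 MB in memory block 11; 111 MB remain.
Put 69 MB in memory block 7; 6 MB remain.
Put 53 MB in memory block 6; 1 MB remain.
Put 51 MB in memory block 8; 31 MB remain.
Put 29 MB in memory block 4; 13 MB remain.
Final memory blocks: [255] [241] [239] [214,29] [211] [202,53] [181,69] [174,51] [166] [147] [145].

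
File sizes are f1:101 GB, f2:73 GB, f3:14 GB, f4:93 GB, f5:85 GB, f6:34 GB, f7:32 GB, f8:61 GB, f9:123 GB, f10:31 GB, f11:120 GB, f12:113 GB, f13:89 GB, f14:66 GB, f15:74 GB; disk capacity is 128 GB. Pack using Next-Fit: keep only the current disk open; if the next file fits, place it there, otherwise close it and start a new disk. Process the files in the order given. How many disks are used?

12

disk 1: place f1 (101 GB), 27 GB left
disk 2: place f2 (73 GB), 55 GB left
disk 2: place f3 (14 GB), 41 GB left
disk 3: place f4 (93 GB), 35 GB left
disk 4: place f5 (85 GB), 43 GB left
disk 4: place f6 (34 GB), 9 GB left
disk 5: place f7 (32 GB), 96 GB left
disk 5: place f8 (61 GB), 35 GB left
disk 6: place f9 (123 GB), 5 GB left
disk 7: place f10 (31 GB), 97 GB left
disk 8: place f11 (120 GB), 8 GB left
disk 9: place f12 (113 GB), 15 GB left
disk 10: place f13 (89 GB), 39 GB left
disk 11: place f14 (66 GB), 62 GB left
disk 12: place f15 (74 GB), 54 GB left
Final disks: [101] [73,14] [93] [85,34] [32,61] [123] [31] [120] [113] [89] [66] [74].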